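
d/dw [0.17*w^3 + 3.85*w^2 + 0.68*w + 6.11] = 0.51*w^2 + 7.7*w + 0.68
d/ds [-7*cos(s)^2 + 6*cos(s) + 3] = 2*(7*cos(s) - 3)*sin(s)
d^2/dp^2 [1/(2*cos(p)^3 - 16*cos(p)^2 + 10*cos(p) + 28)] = ((23*cos(p) - 64*cos(2*p) + 9*cos(3*p))*(cos(p)^3 - 8*cos(p)^2 + 5*cos(p) + 14)/8 + (3*cos(p)^2 - 16*cos(p) + 5)^2*sin(p)^2)/(cos(p)^3 - 8*cos(p)^2 + 5*cos(p) + 14)^3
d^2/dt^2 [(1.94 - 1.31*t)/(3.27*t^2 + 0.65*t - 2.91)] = (-(1.31*t - 1.94)*(6.54*t + 0.65)*(13.08*t + 1.3) + (25.7022*t - 10.9846)*(3.27*t^2 + 0.65*t - 2.91))/(3.27*t^2 + 0.65*t - 2.91)^3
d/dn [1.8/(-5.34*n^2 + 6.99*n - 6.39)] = (19.224*n - 12.582)/(5.34*n^2 - 6.99*n + 6.39)^2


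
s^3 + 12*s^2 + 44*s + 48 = (s + 2)*(s + 4)*(s + 6)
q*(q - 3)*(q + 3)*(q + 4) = q^4 + 4*q^3 - 9*q^2 - 36*q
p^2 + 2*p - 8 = (p - 2)*(p + 4)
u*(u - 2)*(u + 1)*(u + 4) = u^4 + 3*u^3 - 6*u^2 - 8*u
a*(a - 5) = a^2 - 5*a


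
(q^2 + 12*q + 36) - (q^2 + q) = 11*q + 36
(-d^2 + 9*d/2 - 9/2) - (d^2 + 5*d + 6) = -2*d^2 - d/2 - 21/2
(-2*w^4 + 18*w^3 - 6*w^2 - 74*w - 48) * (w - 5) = -2*w^5 + 28*w^4 - 96*w^3 - 44*w^2 + 322*w + 240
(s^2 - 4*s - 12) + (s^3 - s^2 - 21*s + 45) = s^3 - 25*s + 33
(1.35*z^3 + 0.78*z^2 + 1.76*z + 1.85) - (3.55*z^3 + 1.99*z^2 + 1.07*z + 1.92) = -2.2*z^3 - 1.21*z^2 + 0.69*z - 0.0699999999999998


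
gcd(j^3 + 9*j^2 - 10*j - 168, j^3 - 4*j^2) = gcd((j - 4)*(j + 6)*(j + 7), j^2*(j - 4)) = j - 4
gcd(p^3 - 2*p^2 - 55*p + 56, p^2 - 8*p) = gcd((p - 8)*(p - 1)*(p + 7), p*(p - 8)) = p - 8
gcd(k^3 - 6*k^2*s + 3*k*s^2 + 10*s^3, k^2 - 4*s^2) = -k + 2*s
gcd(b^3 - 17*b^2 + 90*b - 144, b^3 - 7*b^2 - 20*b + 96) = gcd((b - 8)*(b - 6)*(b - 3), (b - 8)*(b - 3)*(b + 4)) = b^2 - 11*b + 24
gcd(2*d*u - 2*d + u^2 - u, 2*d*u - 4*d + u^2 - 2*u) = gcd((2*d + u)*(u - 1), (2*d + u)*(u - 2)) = 2*d + u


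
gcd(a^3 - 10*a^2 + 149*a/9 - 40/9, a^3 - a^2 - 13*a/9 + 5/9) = a^2 - 2*a + 5/9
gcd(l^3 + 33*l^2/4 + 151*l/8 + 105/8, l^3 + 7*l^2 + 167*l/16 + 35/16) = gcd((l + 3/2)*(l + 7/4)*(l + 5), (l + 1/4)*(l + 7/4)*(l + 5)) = l^2 + 27*l/4 + 35/4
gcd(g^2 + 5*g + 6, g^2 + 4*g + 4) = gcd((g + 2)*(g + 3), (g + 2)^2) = g + 2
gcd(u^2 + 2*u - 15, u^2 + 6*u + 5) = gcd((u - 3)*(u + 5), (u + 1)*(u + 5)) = u + 5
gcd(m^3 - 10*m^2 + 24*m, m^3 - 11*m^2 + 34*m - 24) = m^2 - 10*m + 24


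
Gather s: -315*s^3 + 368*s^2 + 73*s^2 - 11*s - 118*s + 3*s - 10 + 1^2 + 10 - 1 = -315*s^3 + 441*s^2 - 126*s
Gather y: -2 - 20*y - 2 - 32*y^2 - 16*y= -32*y^2 - 36*y - 4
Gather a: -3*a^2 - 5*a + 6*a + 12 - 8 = -3*a^2 + a + 4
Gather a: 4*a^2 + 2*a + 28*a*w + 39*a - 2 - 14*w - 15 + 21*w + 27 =4*a^2 + a*(28*w + 41) + 7*w + 10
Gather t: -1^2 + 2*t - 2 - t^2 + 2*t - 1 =-t^2 + 4*t - 4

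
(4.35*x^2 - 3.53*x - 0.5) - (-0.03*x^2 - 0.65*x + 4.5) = 4.38*x^2 - 2.88*x - 5.0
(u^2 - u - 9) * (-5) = -5*u^2 + 5*u + 45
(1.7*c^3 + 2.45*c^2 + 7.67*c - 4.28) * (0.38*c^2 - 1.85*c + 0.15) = 0.646*c^5 - 2.214*c^4 - 1.3629*c^3 - 15.4484*c^2 + 9.0685*c - 0.642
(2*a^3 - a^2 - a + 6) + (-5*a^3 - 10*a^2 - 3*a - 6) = -3*a^3 - 11*a^2 - 4*a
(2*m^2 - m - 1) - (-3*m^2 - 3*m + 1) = 5*m^2 + 2*m - 2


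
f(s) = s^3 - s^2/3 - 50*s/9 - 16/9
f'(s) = 3*s^2 - 2*s/3 - 50/9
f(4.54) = 59.71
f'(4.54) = 53.25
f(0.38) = -3.88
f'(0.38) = -5.38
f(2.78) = 1.69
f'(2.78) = 15.78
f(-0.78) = 1.88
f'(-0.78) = -3.21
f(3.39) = 14.52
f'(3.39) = 26.66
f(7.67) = 387.22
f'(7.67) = 165.82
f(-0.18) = -0.79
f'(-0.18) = -5.34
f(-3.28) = -22.43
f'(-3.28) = 28.91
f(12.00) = 1611.56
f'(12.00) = 418.44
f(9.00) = 650.22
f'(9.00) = 231.44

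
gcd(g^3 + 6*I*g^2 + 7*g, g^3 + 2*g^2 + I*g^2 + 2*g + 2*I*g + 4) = g - I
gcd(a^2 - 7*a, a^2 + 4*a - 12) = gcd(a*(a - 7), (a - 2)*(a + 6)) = 1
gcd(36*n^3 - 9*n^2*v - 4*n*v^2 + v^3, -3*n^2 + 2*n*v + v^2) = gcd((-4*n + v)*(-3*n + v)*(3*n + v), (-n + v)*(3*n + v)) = 3*n + v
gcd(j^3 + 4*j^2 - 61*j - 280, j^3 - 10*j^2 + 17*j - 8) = j - 8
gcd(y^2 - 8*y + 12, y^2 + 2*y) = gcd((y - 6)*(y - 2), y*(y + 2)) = 1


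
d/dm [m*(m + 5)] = 2*m + 5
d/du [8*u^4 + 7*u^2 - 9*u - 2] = 32*u^3 + 14*u - 9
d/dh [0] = 0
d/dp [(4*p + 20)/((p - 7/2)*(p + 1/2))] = 16*(-4*p^2 - 40*p + 53)/(16*p^4 - 96*p^3 + 88*p^2 + 168*p + 49)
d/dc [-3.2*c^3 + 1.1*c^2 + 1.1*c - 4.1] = -9.6*c^2 + 2.2*c + 1.1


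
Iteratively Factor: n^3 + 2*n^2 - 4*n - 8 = (n + 2)*(n^2 - 4) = (n - 2)*(n + 2)*(n + 2)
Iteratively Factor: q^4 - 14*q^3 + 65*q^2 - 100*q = (q - 5)*(q^3 - 9*q^2 + 20*q) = (q - 5)*(q - 4)*(q^2 - 5*q) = q*(q - 5)*(q - 4)*(q - 5)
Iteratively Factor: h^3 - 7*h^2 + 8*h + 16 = (h - 4)*(h^2 - 3*h - 4) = (h - 4)^2*(h + 1)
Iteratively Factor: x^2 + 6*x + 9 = (x + 3)*(x + 3)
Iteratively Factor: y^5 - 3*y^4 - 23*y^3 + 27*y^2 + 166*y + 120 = (y - 4)*(y^4 + y^3 - 19*y^2 - 49*y - 30) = (y - 4)*(y + 1)*(y^3 - 19*y - 30) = (y - 4)*(y + 1)*(y + 2)*(y^2 - 2*y - 15) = (y - 5)*(y - 4)*(y + 1)*(y + 2)*(y + 3)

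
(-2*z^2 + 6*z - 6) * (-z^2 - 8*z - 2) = 2*z^4 + 10*z^3 - 38*z^2 + 36*z + 12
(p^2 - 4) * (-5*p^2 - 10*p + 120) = -5*p^4 - 10*p^3 + 140*p^2 + 40*p - 480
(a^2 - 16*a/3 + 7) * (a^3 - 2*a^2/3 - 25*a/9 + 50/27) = a^5 - 6*a^4 + 70*a^3/9 + 12*a^2 - 2375*a/81 + 350/27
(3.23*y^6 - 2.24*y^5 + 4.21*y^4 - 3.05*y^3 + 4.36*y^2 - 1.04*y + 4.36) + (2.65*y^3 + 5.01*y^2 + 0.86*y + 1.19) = 3.23*y^6 - 2.24*y^5 + 4.21*y^4 - 0.4*y^3 + 9.37*y^2 - 0.18*y + 5.55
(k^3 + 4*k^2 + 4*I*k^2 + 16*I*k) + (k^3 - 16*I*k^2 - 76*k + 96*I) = 2*k^3 + 4*k^2 - 12*I*k^2 - 76*k + 16*I*k + 96*I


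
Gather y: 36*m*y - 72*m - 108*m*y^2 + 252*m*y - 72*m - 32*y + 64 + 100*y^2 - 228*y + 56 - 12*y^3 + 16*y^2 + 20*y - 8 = -144*m - 12*y^3 + y^2*(116 - 108*m) + y*(288*m - 240) + 112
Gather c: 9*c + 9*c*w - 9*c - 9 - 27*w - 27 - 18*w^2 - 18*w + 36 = 9*c*w - 18*w^2 - 45*w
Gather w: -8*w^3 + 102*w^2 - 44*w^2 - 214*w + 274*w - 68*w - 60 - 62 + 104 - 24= -8*w^3 + 58*w^2 - 8*w - 42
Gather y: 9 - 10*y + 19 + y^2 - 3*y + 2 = y^2 - 13*y + 30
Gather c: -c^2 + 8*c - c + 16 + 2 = -c^2 + 7*c + 18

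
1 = 1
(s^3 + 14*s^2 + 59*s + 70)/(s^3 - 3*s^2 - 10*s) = (s^2 + 12*s + 35)/(s*(s - 5))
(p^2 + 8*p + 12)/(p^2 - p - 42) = (p + 2)/(p - 7)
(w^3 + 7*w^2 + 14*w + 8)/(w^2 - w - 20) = (w^2 + 3*w + 2)/(w - 5)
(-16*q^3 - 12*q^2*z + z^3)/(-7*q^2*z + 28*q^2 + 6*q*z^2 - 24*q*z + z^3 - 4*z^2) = (16*q^3 + 12*q^2*z - z^3)/(7*q^2*z - 28*q^2 - 6*q*z^2 + 24*q*z - z^3 + 4*z^2)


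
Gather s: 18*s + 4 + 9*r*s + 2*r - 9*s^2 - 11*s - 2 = 2*r - 9*s^2 + s*(9*r + 7) + 2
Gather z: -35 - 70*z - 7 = -70*z - 42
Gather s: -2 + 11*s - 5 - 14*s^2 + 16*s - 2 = -14*s^2 + 27*s - 9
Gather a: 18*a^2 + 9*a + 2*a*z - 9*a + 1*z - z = 18*a^2 + 2*a*z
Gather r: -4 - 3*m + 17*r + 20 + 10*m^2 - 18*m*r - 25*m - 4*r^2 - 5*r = 10*m^2 - 28*m - 4*r^2 + r*(12 - 18*m) + 16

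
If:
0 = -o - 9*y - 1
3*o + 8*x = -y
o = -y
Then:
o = 1/8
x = -1/32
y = -1/8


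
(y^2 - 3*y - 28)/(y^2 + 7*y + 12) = (y - 7)/(y + 3)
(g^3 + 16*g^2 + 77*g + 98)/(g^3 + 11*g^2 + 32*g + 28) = (g + 7)/(g + 2)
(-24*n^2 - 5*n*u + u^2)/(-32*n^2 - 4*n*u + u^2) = (3*n + u)/(4*n + u)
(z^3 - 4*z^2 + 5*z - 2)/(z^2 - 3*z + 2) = z - 1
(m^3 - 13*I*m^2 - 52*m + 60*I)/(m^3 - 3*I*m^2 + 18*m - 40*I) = (m - 6*I)/(m + 4*I)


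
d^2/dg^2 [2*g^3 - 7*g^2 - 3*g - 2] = 12*g - 14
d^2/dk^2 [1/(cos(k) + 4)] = (sin(k)^2 + 4*cos(k) + 1)/(cos(k) + 4)^3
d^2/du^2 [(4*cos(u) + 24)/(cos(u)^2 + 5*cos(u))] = 4*(-19*sin(u)^4/cos(u)^3 + sin(u)^2 - 89 - 152/cos(u) + 180/cos(u)^2 + 319/cos(u)^3)/(cos(u) + 5)^3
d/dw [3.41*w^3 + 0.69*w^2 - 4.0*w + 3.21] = 10.23*w^2 + 1.38*w - 4.0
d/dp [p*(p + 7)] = 2*p + 7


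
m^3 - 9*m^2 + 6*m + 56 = (m - 7)*(m - 4)*(m + 2)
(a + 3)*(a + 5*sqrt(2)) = a^2 + 3*a + 5*sqrt(2)*a + 15*sqrt(2)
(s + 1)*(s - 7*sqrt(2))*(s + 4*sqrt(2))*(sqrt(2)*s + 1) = sqrt(2)*s^4 - 5*s^3 + sqrt(2)*s^3 - 59*sqrt(2)*s^2 - 5*s^2 - 59*sqrt(2)*s - 56*s - 56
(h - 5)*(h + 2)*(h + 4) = h^3 + h^2 - 22*h - 40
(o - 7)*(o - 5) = o^2 - 12*o + 35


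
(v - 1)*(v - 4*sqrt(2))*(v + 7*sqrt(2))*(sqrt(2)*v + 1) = sqrt(2)*v^4 - sqrt(2)*v^3 + 7*v^3 - 53*sqrt(2)*v^2 - 7*v^2 - 56*v + 53*sqrt(2)*v + 56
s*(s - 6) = s^2 - 6*s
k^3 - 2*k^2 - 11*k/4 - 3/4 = (k - 3)*(k + 1/2)^2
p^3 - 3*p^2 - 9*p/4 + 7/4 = (p - 7/2)*(p - 1/2)*(p + 1)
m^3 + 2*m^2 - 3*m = m*(m - 1)*(m + 3)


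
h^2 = h^2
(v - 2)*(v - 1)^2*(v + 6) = v^4 + 2*v^3 - 19*v^2 + 28*v - 12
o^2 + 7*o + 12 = (o + 3)*(o + 4)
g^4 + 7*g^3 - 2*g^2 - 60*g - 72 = (g - 3)*(g + 2)^2*(g + 6)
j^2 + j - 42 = (j - 6)*(j + 7)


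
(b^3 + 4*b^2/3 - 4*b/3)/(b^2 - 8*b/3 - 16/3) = b*(-3*b^2 - 4*b + 4)/(-3*b^2 + 8*b + 16)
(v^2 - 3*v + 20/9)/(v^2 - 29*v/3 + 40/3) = (v - 4/3)/(v - 8)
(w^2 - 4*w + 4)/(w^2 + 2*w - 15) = (w^2 - 4*w + 4)/(w^2 + 2*w - 15)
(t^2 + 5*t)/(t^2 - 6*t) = (t + 5)/(t - 6)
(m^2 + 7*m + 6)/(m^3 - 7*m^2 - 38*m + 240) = (m + 1)/(m^2 - 13*m + 40)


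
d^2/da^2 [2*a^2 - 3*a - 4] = 4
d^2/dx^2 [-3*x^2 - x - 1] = -6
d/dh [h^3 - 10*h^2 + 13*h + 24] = 3*h^2 - 20*h + 13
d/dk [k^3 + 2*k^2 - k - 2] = 3*k^2 + 4*k - 1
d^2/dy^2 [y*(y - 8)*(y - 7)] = 6*y - 30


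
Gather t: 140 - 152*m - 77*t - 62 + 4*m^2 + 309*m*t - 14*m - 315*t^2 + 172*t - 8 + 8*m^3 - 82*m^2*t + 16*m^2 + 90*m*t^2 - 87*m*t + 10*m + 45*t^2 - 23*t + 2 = 8*m^3 + 20*m^2 - 156*m + t^2*(90*m - 270) + t*(-82*m^2 + 222*m + 72) + 72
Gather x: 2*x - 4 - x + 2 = x - 2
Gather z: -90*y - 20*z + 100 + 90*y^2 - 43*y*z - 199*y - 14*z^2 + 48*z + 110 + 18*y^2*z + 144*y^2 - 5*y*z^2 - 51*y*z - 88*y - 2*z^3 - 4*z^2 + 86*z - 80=234*y^2 - 377*y - 2*z^3 + z^2*(-5*y - 18) + z*(18*y^2 - 94*y + 114) + 130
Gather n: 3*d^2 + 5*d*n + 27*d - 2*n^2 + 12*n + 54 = 3*d^2 + 27*d - 2*n^2 + n*(5*d + 12) + 54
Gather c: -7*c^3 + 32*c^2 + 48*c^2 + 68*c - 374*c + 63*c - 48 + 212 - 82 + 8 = -7*c^3 + 80*c^2 - 243*c + 90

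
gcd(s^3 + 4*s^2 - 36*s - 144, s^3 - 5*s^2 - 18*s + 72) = s^2 - 2*s - 24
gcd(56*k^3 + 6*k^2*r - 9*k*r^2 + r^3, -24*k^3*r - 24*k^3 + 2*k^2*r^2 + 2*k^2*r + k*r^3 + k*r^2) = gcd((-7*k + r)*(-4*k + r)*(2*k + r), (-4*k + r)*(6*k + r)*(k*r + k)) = -4*k + r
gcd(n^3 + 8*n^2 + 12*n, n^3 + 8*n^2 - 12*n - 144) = n + 6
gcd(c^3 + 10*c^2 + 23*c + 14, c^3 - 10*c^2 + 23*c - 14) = 1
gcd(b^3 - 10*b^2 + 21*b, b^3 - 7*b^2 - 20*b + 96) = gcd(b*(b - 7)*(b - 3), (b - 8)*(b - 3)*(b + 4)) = b - 3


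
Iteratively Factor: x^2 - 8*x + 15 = (x - 5)*(x - 3)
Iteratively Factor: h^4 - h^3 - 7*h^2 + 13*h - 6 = (h + 3)*(h^3 - 4*h^2 + 5*h - 2) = (h - 2)*(h + 3)*(h^2 - 2*h + 1) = (h - 2)*(h - 1)*(h + 3)*(h - 1)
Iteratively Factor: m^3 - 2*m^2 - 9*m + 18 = (m - 3)*(m^2 + m - 6) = (m - 3)*(m + 3)*(m - 2)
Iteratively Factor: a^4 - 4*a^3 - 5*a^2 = (a - 5)*(a^3 + a^2) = a*(a - 5)*(a^2 + a) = a*(a - 5)*(a + 1)*(a)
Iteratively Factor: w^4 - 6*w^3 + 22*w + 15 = (w - 3)*(w^3 - 3*w^2 - 9*w - 5) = (w - 3)*(w + 1)*(w^2 - 4*w - 5) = (w - 3)*(w + 1)^2*(w - 5)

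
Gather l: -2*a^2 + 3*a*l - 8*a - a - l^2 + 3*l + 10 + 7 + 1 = -2*a^2 - 9*a - l^2 + l*(3*a + 3) + 18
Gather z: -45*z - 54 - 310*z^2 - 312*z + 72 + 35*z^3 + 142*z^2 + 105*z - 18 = 35*z^3 - 168*z^2 - 252*z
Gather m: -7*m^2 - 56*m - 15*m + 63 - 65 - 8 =-7*m^2 - 71*m - 10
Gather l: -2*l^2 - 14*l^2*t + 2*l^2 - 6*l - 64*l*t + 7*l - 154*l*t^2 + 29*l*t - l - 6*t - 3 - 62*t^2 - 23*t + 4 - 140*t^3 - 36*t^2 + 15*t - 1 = -14*l^2*t + l*(-154*t^2 - 35*t) - 140*t^3 - 98*t^2 - 14*t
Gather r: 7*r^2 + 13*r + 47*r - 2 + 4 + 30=7*r^2 + 60*r + 32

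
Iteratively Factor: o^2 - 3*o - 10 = (o - 5)*(o + 2)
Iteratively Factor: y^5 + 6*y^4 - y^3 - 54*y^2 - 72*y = (y + 2)*(y^4 + 4*y^3 - 9*y^2 - 36*y) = (y - 3)*(y + 2)*(y^3 + 7*y^2 + 12*y) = (y - 3)*(y + 2)*(y + 4)*(y^2 + 3*y) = y*(y - 3)*(y + 2)*(y + 4)*(y + 3)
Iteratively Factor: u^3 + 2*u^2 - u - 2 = (u + 2)*(u^2 - 1) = (u - 1)*(u + 2)*(u + 1)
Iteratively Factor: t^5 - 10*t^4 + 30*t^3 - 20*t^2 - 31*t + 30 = (t + 1)*(t^4 - 11*t^3 + 41*t^2 - 61*t + 30) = (t - 2)*(t + 1)*(t^3 - 9*t^2 + 23*t - 15) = (t - 2)*(t - 1)*(t + 1)*(t^2 - 8*t + 15) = (t - 5)*(t - 2)*(t - 1)*(t + 1)*(t - 3)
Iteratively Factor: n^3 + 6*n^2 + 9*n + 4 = (n + 1)*(n^2 + 5*n + 4) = (n + 1)*(n + 4)*(n + 1)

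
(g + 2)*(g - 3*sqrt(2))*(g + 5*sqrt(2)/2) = g^3 - sqrt(2)*g^2/2 + 2*g^2 - 15*g - sqrt(2)*g - 30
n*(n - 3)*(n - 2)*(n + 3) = n^4 - 2*n^3 - 9*n^2 + 18*n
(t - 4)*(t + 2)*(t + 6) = t^3 + 4*t^2 - 20*t - 48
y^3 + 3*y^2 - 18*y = y*(y - 3)*(y + 6)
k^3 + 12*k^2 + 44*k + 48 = (k + 2)*(k + 4)*(k + 6)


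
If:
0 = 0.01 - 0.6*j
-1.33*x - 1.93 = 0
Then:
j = 0.02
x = -1.45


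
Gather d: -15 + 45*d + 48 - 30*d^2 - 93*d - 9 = -30*d^2 - 48*d + 24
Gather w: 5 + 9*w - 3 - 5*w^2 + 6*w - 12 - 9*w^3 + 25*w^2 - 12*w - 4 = -9*w^3 + 20*w^2 + 3*w - 14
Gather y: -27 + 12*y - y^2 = -y^2 + 12*y - 27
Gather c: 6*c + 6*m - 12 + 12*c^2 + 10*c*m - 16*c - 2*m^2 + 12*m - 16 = 12*c^2 + c*(10*m - 10) - 2*m^2 + 18*m - 28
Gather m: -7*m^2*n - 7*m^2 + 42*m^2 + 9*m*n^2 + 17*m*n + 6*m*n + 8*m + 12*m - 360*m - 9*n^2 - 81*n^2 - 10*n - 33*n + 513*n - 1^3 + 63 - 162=m^2*(35 - 7*n) + m*(9*n^2 + 23*n - 340) - 90*n^2 + 470*n - 100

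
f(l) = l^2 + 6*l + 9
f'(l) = 2*l + 6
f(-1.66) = 1.80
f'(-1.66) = 2.68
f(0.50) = 12.25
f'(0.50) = 7.00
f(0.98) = 15.84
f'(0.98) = 7.96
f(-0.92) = 4.33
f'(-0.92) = 4.16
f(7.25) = 105.06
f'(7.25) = 20.50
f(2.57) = 31.02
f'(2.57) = 11.14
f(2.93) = 35.16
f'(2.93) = 11.86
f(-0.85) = 4.62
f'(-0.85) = 4.30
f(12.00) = 225.00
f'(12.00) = 30.00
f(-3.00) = 0.00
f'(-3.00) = 0.00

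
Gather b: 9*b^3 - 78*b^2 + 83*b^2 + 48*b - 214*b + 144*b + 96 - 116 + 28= 9*b^3 + 5*b^2 - 22*b + 8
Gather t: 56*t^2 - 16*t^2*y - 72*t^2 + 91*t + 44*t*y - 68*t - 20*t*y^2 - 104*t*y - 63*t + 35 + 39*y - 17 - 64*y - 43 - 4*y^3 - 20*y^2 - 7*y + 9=t^2*(-16*y - 16) + t*(-20*y^2 - 60*y - 40) - 4*y^3 - 20*y^2 - 32*y - 16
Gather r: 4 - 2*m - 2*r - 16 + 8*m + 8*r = 6*m + 6*r - 12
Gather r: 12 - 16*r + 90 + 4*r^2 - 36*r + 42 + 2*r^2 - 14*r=6*r^2 - 66*r + 144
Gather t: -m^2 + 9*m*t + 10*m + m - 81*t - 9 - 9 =-m^2 + 11*m + t*(9*m - 81) - 18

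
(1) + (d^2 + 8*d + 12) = d^2 + 8*d + 13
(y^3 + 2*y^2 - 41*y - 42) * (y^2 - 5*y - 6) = y^5 - 3*y^4 - 57*y^3 + 151*y^2 + 456*y + 252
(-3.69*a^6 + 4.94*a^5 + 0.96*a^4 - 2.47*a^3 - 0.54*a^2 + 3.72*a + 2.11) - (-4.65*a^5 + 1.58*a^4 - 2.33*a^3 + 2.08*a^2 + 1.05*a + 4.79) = -3.69*a^6 + 9.59*a^5 - 0.62*a^4 - 0.14*a^3 - 2.62*a^2 + 2.67*a - 2.68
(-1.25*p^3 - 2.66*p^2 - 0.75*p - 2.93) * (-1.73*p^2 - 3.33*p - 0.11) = 2.1625*p^5 + 8.7643*p^4 + 10.2928*p^3 + 7.859*p^2 + 9.8394*p + 0.3223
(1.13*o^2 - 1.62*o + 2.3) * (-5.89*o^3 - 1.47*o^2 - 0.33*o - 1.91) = -6.6557*o^5 + 7.8807*o^4 - 11.5385*o^3 - 5.0047*o^2 + 2.3352*o - 4.393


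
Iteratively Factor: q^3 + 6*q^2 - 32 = (q + 4)*(q^2 + 2*q - 8) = (q - 2)*(q + 4)*(q + 4)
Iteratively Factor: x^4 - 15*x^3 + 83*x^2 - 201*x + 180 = (x - 3)*(x^3 - 12*x^2 + 47*x - 60) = (x - 4)*(x - 3)*(x^2 - 8*x + 15) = (x - 4)*(x - 3)^2*(x - 5)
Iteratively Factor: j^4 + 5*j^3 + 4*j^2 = (j)*(j^3 + 5*j^2 + 4*j) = j*(j + 4)*(j^2 + j) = j^2*(j + 4)*(j + 1)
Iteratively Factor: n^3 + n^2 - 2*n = (n + 2)*(n^2 - n) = (n - 1)*(n + 2)*(n)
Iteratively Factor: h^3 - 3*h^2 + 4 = (h - 2)*(h^2 - h - 2) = (h - 2)^2*(h + 1)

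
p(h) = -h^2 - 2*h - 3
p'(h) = -2*h - 2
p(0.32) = -3.74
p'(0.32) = -2.64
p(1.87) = -10.24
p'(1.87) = -5.74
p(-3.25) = -7.06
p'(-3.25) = 4.50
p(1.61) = -8.81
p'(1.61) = -5.22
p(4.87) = -36.46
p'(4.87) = -11.74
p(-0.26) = -2.55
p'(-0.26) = -1.48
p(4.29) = -29.98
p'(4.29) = -10.58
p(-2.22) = -3.49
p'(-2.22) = 2.44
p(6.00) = -51.00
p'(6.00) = -14.00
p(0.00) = -3.00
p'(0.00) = -2.00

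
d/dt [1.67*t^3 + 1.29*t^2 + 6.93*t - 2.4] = 5.01*t^2 + 2.58*t + 6.93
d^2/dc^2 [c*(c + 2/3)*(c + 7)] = 6*c + 46/3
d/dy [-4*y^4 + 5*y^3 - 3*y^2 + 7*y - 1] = -16*y^3 + 15*y^2 - 6*y + 7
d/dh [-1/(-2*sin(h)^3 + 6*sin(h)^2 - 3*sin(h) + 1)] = 3*(4*sin(h) + cos(2*h) - 2)*cos(h)/(2*sin(h)^3 - 6*sin(h)^2 + 3*sin(h) - 1)^2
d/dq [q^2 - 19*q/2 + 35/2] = 2*q - 19/2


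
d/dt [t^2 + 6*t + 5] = 2*t + 6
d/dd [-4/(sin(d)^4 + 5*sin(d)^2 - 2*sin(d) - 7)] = 8*(2*sin(d)^3 + 5*sin(d) - 1)*cos(d)/(sin(d)^4 + 5*sin(d)^2 - 2*sin(d) - 7)^2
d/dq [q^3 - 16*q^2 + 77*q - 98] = 3*q^2 - 32*q + 77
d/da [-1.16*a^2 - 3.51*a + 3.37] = -2.32*a - 3.51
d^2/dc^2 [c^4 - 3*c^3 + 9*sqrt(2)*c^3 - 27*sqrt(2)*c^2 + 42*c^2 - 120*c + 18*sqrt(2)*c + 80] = 12*c^2 - 18*c + 54*sqrt(2)*c - 54*sqrt(2) + 84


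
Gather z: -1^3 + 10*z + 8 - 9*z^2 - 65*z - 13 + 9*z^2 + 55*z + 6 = 0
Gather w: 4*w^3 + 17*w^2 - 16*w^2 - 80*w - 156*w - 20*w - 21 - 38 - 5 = 4*w^3 + w^2 - 256*w - 64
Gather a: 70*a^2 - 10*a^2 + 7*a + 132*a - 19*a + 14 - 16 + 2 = 60*a^2 + 120*a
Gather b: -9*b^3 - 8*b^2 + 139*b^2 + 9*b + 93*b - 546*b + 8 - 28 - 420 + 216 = -9*b^3 + 131*b^2 - 444*b - 224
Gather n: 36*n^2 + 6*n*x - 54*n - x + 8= 36*n^2 + n*(6*x - 54) - x + 8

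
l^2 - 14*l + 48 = (l - 8)*(l - 6)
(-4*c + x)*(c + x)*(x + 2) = -4*c^2*x - 8*c^2 - 3*c*x^2 - 6*c*x + x^3 + 2*x^2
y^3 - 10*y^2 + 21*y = y*(y - 7)*(y - 3)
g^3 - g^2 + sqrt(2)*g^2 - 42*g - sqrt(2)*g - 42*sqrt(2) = (g - 7)*(g + 6)*(g + sqrt(2))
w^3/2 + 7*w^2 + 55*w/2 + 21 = (w/2 + 1/2)*(w + 6)*(w + 7)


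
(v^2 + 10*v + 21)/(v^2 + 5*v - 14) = (v + 3)/(v - 2)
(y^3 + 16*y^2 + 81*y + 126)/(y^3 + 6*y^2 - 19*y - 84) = (y + 6)/(y - 4)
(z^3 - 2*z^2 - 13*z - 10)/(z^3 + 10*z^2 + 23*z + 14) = (z - 5)/(z + 7)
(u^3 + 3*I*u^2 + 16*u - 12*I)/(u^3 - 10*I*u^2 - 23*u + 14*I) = (u + 6*I)/(u - 7*I)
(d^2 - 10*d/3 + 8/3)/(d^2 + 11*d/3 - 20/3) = (d - 2)/(d + 5)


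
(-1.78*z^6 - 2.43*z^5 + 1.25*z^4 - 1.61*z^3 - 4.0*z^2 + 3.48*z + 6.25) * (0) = 0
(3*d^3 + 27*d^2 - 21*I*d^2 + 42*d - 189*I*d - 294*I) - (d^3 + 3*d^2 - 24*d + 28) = 2*d^3 + 24*d^2 - 21*I*d^2 + 66*d - 189*I*d - 28 - 294*I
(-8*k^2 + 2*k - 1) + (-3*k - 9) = -8*k^2 - k - 10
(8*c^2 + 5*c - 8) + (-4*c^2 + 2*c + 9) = 4*c^2 + 7*c + 1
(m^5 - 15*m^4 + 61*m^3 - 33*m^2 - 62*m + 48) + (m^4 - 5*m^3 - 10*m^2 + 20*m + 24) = m^5 - 14*m^4 + 56*m^3 - 43*m^2 - 42*m + 72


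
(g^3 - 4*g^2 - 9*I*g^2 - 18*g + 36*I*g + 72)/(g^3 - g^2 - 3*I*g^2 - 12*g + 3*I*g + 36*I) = (g - 6*I)/(g + 3)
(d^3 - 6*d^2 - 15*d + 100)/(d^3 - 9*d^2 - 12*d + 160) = (d - 5)/(d - 8)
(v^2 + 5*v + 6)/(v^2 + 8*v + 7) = (v^2 + 5*v + 6)/(v^2 + 8*v + 7)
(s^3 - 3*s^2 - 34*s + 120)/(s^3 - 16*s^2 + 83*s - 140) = (s + 6)/(s - 7)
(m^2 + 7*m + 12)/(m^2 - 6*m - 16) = (m^2 + 7*m + 12)/(m^2 - 6*m - 16)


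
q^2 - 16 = (q - 4)*(q + 4)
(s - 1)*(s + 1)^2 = s^3 + s^2 - s - 1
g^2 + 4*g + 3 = (g + 1)*(g + 3)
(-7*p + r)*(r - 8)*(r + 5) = -7*p*r^2 + 21*p*r + 280*p + r^3 - 3*r^2 - 40*r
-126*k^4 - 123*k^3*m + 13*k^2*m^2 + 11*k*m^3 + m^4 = (-3*k + m)*(k + m)*(6*k + m)*(7*k + m)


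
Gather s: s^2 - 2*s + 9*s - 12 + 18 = s^2 + 7*s + 6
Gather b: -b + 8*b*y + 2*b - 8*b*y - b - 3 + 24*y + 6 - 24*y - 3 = 0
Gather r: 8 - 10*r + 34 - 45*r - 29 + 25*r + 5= 18 - 30*r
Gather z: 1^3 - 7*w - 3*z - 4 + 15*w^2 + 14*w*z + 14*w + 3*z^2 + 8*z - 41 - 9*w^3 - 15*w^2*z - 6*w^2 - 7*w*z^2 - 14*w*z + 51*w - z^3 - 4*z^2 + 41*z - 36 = -9*w^3 + 9*w^2 + 58*w - z^3 + z^2*(-7*w - 1) + z*(46 - 15*w^2) - 80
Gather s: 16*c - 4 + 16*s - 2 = 16*c + 16*s - 6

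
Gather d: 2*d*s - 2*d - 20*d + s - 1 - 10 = d*(2*s - 22) + s - 11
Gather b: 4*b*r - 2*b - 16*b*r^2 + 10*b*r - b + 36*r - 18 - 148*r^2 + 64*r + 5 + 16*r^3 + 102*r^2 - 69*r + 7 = b*(-16*r^2 + 14*r - 3) + 16*r^3 - 46*r^2 + 31*r - 6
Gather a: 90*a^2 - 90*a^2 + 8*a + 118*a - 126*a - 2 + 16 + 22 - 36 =0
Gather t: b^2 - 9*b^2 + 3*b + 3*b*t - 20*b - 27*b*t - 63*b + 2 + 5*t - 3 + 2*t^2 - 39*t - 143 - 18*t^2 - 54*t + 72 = -8*b^2 - 80*b - 16*t^2 + t*(-24*b - 88) - 72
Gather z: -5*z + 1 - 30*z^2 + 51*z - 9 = -30*z^2 + 46*z - 8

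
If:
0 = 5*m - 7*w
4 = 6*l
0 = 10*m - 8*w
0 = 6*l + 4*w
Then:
No Solution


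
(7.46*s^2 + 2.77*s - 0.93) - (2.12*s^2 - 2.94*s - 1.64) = 5.34*s^2 + 5.71*s + 0.71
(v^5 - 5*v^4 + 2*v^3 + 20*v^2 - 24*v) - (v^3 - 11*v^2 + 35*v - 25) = v^5 - 5*v^4 + v^3 + 31*v^2 - 59*v + 25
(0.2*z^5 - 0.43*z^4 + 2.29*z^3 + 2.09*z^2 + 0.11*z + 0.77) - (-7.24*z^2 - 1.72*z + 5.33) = 0.2*z^5 - 0.43*z^4 + 2.29*z^3 + 9.33*z^2 + 1.83*z - 4.56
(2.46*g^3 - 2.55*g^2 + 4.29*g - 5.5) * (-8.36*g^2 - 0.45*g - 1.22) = -20.5656*g^5 + 20.211*g^4 - 37.7181*g^3 + 47.1605*g^2 - 2.7588*g + 6.71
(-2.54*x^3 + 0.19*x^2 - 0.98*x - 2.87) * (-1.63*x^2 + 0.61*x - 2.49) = 4.1402*x^5 - 1.8591*x^4 + 8.0379*x^3 + 3.6072*x^2 + 0.6895*x + 7.1463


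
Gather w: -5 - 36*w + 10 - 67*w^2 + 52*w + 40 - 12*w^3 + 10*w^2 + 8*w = -12*w^3 - 57*w^2 + 24*w + 45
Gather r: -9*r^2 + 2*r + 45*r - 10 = -9*r^2 + 47*r - 10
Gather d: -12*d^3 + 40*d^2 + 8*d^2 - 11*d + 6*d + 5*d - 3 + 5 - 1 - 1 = -12*d^3 + 48*d^2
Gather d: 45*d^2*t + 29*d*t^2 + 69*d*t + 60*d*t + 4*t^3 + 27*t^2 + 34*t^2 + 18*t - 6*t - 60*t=45*d^2*t + d*(29*t^2 + 129*t) + 4*t^3 + 61*t^2 - 48*t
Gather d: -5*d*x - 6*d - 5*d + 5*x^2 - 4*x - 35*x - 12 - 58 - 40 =d*(-5*x - 11) + 5*x^2 - 39*x - 110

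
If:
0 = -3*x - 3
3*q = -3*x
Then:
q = 1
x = -1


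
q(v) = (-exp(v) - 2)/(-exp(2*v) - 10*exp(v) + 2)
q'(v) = (-exp(v) - 2)*(2*exp(2*v) + 10*exp(v))/(-exp(2*v) - 10*exp(v) + 2)^2 - exp(v)/(-exp(2*v) - 10*exp(v) + 2)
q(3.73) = 0.02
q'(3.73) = -0.02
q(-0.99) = 1.28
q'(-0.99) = -2.55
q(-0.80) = 0.91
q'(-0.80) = -1.48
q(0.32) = 0.25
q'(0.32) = -0.22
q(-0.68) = 0.75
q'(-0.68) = -1.11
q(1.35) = 0.11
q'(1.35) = -0.08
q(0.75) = 0.17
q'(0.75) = -0.13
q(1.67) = 0.09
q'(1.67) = -0.06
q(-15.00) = -1.00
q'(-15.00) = 0.00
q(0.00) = 0.33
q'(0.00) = -0.33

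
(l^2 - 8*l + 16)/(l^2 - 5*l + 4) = (l - 4)/(l - 1)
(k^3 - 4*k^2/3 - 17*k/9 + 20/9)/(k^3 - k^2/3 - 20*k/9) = (k - 1)/k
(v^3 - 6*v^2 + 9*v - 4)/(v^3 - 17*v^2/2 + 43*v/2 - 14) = 2*(v - 1)/(2*v - 7)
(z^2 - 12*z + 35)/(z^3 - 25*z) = (z - 7)/(z*(z + 5))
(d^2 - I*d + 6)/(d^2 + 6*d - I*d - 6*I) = (d^2 - I*d + 6)/(d^2 + d*(6 - I) - 6*I)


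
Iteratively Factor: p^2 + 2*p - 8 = (p - 2)*(p + 4)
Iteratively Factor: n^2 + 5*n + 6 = (n + 2)*(n + 3)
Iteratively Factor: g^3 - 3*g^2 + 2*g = (g)*(g^2 - 3*g + 2) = g*(g - 1)*(g - 2)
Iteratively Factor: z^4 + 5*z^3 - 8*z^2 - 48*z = (z + 4)*(z^3 + z^2 - 12*z) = z*(z + 4)*(z^2 + z - 12) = z*(z - 3)*(z + 4)*(z + 4)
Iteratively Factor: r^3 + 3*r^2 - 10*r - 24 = (r - 3)*(r^2 + 6*r + 8) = (r - 3)*(r + 4)*(r + 2)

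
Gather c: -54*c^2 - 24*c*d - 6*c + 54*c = -54*c^2 + c*(48 - 24*d)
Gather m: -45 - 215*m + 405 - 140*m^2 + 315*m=-140*m^2 + 100*m + 360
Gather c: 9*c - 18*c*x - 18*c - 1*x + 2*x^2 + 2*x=c*(-18*x - 9) + 2*x^2 + x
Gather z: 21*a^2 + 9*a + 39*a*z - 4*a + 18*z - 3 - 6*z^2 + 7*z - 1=21*a^2 + 5*a - 6*z^2 + z*(39*a + 25) - 4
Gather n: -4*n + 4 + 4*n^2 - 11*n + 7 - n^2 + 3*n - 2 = 3*n^2 - 12*n + 9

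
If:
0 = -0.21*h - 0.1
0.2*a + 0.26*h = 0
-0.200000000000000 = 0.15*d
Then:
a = 0.62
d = -1.33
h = -0.48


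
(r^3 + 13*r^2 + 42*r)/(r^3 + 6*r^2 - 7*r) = (r + 6)/(r - 1)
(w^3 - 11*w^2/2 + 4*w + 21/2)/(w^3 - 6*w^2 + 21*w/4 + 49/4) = 2*(w - 3)/(2*w - 7)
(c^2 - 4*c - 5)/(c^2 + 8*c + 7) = (c - 5)/(c + 7)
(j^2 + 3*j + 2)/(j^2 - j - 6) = (j + 1)/(j - 3)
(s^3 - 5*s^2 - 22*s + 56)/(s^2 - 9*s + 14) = s + 4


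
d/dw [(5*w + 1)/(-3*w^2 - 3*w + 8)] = (15*w^2 + 6*w + 43)/(9*w^4 + 18*w^3 - 39*w^2 - 48*w + 64)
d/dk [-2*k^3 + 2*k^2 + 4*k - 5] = -6*k^2 + 4*k + 4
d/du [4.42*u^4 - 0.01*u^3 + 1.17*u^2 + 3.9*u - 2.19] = 17.68*u^3 - 0.03*u^2 + 2.34*u + 3.9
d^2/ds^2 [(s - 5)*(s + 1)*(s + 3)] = 6*s - 2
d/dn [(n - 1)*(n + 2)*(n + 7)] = 3*n^2 + 16*n + 5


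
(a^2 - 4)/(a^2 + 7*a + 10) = (a - 2)/(a + 5)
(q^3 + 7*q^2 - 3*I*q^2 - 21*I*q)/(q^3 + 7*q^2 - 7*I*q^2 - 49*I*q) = (q - 3*I)/(q - 7*I)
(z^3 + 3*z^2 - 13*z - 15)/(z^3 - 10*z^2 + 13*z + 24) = (z + 5)/(z - 8)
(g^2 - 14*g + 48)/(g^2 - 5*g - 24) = (g - 6)/(g + 3)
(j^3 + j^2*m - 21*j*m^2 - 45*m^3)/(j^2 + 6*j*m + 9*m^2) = j - 5*m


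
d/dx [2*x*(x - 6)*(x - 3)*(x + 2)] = 8*x^3 - 42*x^2 + 72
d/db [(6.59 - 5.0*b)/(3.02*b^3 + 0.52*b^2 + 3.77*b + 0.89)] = (30.2*b^3 - 57.1054*b^2 - 6.8536*b - 29.2943)/(9.1204*b^6 + 3.1408*b^5 + 23.0412*b^4 + 9.2964*b^3 + 15.1385*b^2 + 6.7106*b + 0.7921)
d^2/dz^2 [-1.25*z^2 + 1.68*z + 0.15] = -2.50000000000000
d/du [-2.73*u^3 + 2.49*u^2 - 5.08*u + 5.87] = -8.19*u^2 + 4.98*u - 5.08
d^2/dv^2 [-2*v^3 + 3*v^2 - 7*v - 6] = 6 - 12*v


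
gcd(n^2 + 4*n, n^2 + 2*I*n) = n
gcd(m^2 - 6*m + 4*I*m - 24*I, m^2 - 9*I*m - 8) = 1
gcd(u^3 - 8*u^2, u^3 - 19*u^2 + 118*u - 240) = u - 8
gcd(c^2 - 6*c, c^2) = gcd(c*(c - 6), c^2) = c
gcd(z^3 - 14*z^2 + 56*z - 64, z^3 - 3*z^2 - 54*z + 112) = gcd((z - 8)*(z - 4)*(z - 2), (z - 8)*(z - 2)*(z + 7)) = z^2 - 10*z + 16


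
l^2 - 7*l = l*(l - 7)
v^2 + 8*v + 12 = (v + 2)*(v + 6)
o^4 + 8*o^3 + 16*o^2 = o^2*(o + 4)^2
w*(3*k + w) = 3*k*w + w^2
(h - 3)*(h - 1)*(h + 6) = h^3 + 2*h^2 - 21*h + 18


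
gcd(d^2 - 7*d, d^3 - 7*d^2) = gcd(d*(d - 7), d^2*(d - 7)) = d^2 - 7*d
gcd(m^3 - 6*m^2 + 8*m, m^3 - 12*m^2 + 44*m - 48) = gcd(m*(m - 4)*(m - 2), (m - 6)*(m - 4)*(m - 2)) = m^2 - 6*m + 8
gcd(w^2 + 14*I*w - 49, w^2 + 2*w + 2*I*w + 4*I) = 1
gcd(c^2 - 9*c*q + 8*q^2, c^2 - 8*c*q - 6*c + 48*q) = -c + 8*q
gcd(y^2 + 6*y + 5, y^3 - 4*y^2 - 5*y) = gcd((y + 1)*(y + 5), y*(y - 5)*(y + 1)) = y + 1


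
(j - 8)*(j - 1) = j^2 - 9*j + 8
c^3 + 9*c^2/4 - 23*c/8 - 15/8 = (c - 5/4)*(c + 1/2)*(c + 3)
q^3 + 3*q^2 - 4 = (q - 1)*(q + 2)^2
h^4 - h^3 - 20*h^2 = h^2*(h - 5)*(h + 4)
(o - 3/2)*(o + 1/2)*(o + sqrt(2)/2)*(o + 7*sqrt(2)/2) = o^4 - o^3 + 4*sqrt(2)*o^3 - 4*sqrt(2)*o^2 + 11*o^2/4 - 3*sqrt(2)*o - 7*o/2 - 21/8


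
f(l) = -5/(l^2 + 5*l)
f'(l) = -5*(-2*l - 5)/(l^2 + 5*l)^2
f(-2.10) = 0.82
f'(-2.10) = 0.11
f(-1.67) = 0.90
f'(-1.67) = 0.27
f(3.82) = -0.15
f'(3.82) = 0.06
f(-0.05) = 20.20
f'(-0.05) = 399.96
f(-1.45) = 0.97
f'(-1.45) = 0.40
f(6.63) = -0.06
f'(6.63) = 0.02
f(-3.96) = 1.21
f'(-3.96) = -0.86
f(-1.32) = 1.03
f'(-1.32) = 0.50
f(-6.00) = -0.83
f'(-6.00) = -0.97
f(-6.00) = -0.83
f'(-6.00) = -0.97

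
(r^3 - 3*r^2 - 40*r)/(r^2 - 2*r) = (r^2 - 3*r - 40)/(r - 2)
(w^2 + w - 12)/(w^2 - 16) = (w - 3)/(w - 4)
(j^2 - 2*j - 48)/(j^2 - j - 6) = (-j^2 + 2*j + 48)/(-j^2 + j + 6)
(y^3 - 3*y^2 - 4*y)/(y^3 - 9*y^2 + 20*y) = (y + 1)/(y - 5)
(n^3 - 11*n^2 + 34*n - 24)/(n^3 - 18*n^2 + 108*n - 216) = (n^2 - 5*n + 4)/(n^2 - 12*n + 36)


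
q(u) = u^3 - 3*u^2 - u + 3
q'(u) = 3*u^2 - 6*u - 1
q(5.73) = 86.90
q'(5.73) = 63.12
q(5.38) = 66.51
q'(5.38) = 53.55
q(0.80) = 0.79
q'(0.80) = -3.88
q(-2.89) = -43.30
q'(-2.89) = 41.40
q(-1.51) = -5.77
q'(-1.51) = 14.90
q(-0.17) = 3.08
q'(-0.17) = 0.11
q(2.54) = -2.51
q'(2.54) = 3.11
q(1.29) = -1.14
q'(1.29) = -3.75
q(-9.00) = -960.00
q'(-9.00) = 296.00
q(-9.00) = -960.00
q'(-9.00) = 296.00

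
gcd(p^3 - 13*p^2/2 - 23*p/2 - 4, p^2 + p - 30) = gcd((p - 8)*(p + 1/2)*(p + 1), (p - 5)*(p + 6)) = 1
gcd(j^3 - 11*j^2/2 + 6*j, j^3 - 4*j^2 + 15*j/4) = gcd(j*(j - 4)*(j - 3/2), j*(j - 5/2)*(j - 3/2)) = j^2 - 3*j/2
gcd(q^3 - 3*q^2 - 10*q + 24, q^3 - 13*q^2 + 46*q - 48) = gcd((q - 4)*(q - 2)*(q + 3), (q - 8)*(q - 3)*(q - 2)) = q - 2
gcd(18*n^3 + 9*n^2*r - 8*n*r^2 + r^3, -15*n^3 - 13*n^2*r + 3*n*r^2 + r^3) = -3*n^2 - 2*n*r + r^2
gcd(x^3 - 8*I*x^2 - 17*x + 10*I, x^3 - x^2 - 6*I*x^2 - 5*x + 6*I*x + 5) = x^2 - 6*I*x - 5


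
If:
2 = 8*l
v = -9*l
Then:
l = 1/4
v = -9/4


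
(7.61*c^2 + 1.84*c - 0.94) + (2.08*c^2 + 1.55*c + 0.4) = 9.69*c^2 + 3.39*c - 0.54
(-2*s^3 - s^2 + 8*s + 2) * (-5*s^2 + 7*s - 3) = 10*s^5 - 9*s^4 - 41*s^3 + 49*s^2 - 10*s - 6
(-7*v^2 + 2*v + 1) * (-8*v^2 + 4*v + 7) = 56*v^4 - 44*v^3 - 49*v^2 + 18*v + 7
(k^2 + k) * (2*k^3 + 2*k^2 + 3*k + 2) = 2*k^5 + 4*k^4 + 5*k^3 + 5*k^2 + 2*k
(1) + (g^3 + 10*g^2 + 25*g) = g^3 + 10*g^2 + 25*g + 1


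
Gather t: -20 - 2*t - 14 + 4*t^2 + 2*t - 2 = 4*t^2 - 36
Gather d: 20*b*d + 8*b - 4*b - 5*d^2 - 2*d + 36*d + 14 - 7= 4*b - 5*d^2 + d*(20*b + 34) + 7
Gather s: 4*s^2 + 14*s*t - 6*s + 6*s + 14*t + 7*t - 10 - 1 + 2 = 4*s^2 + 14*s*t + 21*t - 9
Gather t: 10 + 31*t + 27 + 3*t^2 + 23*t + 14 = 3*t^2 + 54*t + 51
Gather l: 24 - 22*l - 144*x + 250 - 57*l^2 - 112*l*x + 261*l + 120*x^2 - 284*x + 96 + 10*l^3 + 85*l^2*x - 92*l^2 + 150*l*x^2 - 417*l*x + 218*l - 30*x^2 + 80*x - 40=10*l^3 + l^2*(85*x - 149) + l*(150*x^2 - 529*x + 457) + 90*x^2 - 348*x + 330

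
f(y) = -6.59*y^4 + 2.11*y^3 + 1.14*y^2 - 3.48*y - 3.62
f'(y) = -26.36*y^3 + 6.33*y^2 + 2.28*y - 3.48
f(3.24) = -657.38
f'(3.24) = -826.21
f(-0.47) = -2.27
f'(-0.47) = -0.42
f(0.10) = -3.96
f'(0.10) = -3.22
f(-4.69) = -3368.32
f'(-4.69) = 2844.40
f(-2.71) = -383.25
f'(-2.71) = 561.46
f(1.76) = -57.94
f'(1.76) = -123.57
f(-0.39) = -2.37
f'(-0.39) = -1.84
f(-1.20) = -15.11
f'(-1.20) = 48.45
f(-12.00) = -140094.02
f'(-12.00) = 46430.76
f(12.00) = -132885.38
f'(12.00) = -44614.68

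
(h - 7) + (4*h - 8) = 5*h - 15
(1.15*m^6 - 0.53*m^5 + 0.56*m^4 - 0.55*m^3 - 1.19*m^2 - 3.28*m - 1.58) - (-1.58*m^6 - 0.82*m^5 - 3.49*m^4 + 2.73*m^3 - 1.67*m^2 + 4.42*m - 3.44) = 2.73*m^6 + 0.29*m^5 + 4.05*m^4 - 3.28*m^3 + 0.48*m^2 - 7.7*m + 1.86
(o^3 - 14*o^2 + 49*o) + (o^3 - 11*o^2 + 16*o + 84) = 2*o^3 - 25*o^2 + 65*o + 84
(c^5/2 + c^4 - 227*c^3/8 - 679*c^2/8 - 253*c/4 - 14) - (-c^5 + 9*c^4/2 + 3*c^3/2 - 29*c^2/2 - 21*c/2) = 3*c^5/2 - 7*c^4/2 - 239*c^3/8 - 563*c^2/8 - 211*c/4 - 14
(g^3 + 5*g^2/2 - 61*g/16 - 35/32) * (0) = 0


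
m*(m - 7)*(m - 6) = m^3 - 13*m^2 + 42*m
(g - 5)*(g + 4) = g^2 - g - 20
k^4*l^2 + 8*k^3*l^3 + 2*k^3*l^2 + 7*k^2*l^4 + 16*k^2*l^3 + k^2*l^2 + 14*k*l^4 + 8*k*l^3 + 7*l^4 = (k + l)*(k + 7*l)*(k*l + l)^2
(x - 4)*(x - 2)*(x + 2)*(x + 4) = x^4 - 20*x^2 + 64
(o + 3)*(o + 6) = o^2 + 9*o + 18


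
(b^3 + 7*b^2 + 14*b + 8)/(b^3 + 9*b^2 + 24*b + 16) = (b + 2)/(b + 4)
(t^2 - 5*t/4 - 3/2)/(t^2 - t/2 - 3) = (4*t + 3)/(2*(2*t + 3))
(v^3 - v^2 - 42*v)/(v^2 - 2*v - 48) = v*(v - 7)/(v - 8)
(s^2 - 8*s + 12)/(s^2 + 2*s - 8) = (s - 6)/(s + 4)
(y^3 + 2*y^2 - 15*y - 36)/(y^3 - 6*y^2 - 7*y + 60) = (y + 3)/(y - 5)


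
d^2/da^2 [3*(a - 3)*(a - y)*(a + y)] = 18*a - 18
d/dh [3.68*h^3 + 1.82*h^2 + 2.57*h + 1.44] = 11.04*h^2 + 3.64*h + 2.57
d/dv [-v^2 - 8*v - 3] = -2*v - 8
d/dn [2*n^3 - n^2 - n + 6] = 6*n^2 - 2*n - 1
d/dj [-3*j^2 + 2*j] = 2 - 6*j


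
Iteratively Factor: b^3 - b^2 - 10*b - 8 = (b + 2)*(b^2 - 3*b - 4) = (b - 4)*(b + 2)*(b + 1)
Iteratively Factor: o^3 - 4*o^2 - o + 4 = (o - 1)*(o^2 - 3*o - 4) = (o - 1)*(o + 1)*(o - 4)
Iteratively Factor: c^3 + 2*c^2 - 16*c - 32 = (c - 4)*(c^2 + 6*c + 8) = (c - 4)*(c + 4)*(c + 2)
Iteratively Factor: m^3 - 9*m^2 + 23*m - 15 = (m - 1)*(m^2 - 8*m + 15) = (m - 3)*(m - 1)*(m - 5)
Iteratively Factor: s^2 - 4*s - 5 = (s - 5)*(s + 1)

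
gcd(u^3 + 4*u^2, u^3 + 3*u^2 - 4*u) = u^2 + 4*u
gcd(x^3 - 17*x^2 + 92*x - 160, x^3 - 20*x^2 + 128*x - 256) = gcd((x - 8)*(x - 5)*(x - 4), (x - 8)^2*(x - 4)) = x^2 - 12*x + 32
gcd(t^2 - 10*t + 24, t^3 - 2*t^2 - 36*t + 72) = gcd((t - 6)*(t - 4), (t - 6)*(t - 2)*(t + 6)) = t - 6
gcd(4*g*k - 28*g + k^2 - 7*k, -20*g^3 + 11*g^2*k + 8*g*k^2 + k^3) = 4*g + k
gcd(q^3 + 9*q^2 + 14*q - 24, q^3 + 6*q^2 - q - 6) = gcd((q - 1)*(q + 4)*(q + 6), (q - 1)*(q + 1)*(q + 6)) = q^2 + 5*q - 6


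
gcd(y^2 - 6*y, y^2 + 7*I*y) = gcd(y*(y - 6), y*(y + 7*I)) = y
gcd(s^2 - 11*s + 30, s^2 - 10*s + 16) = 1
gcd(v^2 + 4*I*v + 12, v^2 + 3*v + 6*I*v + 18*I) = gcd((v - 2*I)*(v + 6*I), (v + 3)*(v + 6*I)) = v + 6*I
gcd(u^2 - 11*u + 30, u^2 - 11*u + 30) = u^2 - 11*u + 30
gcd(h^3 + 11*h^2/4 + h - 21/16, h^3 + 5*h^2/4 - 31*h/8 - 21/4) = h^2 + 13*h/4 + 21/8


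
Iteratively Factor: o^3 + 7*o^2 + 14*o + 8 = (o + 1)*(o^2 + 6*o + 8) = (o + 1)*(o + 2)*(o + 4)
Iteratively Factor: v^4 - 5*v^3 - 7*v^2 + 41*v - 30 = (v + 3)*(v^3 - 8*v^2 + 17*v - 10) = (v - 2)*(v + 3)*(v^2 - 6*v + 5) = (v - 5)*(v - 2)*(v + 3)*(v - 1)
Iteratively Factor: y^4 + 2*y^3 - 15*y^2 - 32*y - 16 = (y + 4)*(y^3 - 2*y^2 - 7*y - 4) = (y + 1)*(y + 4)*(y^2 - 3*y - 4) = (y - 4)*(y + 1)*(y + 4)*(y + 1)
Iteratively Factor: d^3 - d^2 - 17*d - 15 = (d - 5)*(d^2 + 4*d + 3) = (d - 5)*(d + 1)*(d + 3)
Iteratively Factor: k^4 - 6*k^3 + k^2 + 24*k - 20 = (k - 5)*(k^3 - k^2 - 4*k + 4) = (k - 5)*(k - 1)*(k^2 - 4) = (k - 5)*(k - 1)*(k + 2)*(k - 2)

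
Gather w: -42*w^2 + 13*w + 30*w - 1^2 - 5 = -42*w^2 + 43*w - 6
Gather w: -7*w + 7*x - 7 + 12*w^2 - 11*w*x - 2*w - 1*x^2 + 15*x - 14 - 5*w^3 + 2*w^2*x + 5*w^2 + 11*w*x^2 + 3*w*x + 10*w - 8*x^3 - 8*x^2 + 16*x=-5*w^3 + w^2*(2*x + 17) + w*(11*x^2 - 8*x + 1) - 8*x^3 - 9*x^2 + 38*x - 21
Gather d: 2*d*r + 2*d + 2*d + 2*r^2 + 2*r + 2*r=d*(2*r + 4) + 2*r^2 + 4*r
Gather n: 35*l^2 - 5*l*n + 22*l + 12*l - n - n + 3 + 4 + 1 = 35*l^2 + 34*l + n*(-5*l - 2) + 8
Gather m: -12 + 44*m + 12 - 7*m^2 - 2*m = -7*m^2 + 42*m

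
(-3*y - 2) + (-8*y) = -11*y - 2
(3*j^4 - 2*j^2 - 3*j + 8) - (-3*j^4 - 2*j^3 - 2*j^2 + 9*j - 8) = 6*j^4 + 2*j^3 - 12*j + 16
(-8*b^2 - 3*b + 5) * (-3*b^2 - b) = 24*b^4 + 17*b^3 - 12*b^2 - 5*b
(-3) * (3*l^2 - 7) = 21 - 9*l^2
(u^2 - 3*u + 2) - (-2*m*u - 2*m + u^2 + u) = 2*m*u + 2*m - 4*u + 2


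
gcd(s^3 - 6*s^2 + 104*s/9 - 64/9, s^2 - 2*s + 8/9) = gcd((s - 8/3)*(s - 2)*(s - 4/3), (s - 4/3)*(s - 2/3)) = s - 4/3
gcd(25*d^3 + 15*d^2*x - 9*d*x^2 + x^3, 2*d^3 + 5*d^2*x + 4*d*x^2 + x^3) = d + x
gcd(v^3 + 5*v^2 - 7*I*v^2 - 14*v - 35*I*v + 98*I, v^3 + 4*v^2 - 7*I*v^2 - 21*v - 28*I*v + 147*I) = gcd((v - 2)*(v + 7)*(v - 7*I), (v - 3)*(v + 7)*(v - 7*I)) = v^2 + v*(7 - 7*I) - 49*I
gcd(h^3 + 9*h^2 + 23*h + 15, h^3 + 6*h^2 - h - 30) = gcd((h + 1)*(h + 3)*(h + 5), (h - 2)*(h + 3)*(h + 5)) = h^2 + 8*h + 15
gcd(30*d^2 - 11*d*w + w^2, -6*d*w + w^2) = -6*d + w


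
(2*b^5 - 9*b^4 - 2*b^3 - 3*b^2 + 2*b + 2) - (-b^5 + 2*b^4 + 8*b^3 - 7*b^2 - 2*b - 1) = 3*b^5 - 11*b^4 - 10*b^3 + 4*b^2 + 4*b + 3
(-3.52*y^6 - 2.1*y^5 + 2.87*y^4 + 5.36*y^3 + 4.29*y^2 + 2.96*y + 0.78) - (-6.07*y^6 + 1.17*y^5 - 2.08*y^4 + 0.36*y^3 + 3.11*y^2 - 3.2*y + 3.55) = 2.55*y^6 - 3.27*y^5 + 4.95*y^4 + 5.0*y^3 + 1.18*y^2 + 6.16*y - 2.77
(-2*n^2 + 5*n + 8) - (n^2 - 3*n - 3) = -3*n^2 + 8*n + 11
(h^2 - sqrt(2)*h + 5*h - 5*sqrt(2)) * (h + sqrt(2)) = h^3 + 5*h^2 - 2*h - 10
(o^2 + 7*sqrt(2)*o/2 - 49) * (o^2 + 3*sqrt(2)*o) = o^4 + 13*sqrt(2)*o^3/2 - 28*o^2 - 147*sqrt(2)*o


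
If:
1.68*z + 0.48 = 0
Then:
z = -0.29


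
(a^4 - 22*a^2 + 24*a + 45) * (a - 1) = a^5 - a^4 - 22*a^3 + 46*a^2 + 21*a - 45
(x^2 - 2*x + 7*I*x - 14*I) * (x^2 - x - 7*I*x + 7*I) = x^4 - 3*x^3 + 51*x^2 - 147*x + 98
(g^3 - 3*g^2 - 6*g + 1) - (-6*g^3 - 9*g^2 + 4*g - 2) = 7*g^3 + 6*g^2 - 10*g + 3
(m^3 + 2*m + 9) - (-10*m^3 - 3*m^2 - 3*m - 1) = 11*m^3 + 3*m^2 + 5*m + 10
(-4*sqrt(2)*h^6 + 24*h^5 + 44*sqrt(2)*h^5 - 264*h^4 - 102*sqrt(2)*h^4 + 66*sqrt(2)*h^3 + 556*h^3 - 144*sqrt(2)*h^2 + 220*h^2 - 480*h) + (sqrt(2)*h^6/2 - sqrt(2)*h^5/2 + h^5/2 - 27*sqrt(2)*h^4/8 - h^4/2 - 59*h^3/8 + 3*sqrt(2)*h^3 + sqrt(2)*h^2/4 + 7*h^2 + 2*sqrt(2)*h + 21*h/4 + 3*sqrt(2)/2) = -7*sqrt(2)*h^6/2 + 49*h^5/2 + 87*sqrt(2)*h^5/2 - 529*h^4/2 - 843*sqrt(2)*h^4/8 + 69*sqrt(2)*h^3 + 4389*h^3/8 - 575*sqrt(2)*h^2/4 + 227*h^2 - 1899*h/4 + 2*sqrt(2)*h + 3*sqrt(2)/2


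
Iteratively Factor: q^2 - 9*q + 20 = (q - 4)*(q - 5)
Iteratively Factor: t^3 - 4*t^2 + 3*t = (t - 3)*(t^2 - t) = t*(t - 3)*(t - 1)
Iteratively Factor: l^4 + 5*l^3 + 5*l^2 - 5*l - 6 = (l + 2)*(l^3 + 3*l^2 - l - 3) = (l - 1)*(l + 2)*(l^2 + 4*l + 3) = (l - 1)*(l + 2)*(l + 3)*(l + 1)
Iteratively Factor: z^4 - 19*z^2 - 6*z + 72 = (z - 4)*(z^3 + 4*z^2 - 3*z - 18) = (z - 4)*(z + 3)*(z^2 + z - 6) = (z - 4)*(z - 2)*(z + 3)*(z + 3)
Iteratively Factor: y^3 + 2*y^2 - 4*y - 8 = (y + 2)*(y^2 - 4) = (y - 2)*(y + 2)*(y + 2)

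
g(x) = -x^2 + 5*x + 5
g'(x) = 5 - 2*x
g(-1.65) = -5.97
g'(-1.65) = 8.30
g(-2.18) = -10.65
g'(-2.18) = 9.36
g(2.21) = 11.17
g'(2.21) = 0.58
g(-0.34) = 3.18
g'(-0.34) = 5.68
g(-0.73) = 0.82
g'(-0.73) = 6.46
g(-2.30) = -11.79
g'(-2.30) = 9.60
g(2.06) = 11.06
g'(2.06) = 0.88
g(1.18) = 9.51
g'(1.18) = 2.64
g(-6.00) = -61.00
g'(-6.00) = 17.00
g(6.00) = -1.00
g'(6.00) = -7.00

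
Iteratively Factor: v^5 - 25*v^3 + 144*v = (v - 3)*(v^4 + 3*v^3 - 16*v^2 - 48*v) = (v - 4)*(v - 3)*(v^3 + 7*v^2 + 12*v) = (v - 4)*(v - 3)*(v + 4)*(v^2 + 3*v) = (v - 4)*(v - 3)*(v + 3)*(v + 4)*(v)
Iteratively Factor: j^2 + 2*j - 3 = (j + 3)*(j - 1)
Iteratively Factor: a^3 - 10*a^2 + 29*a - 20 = (a - 5)*(a^2 - 5*a + 4) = (a - 5)*(a - 1)*(a - 4)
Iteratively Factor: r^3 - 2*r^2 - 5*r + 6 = (r - 3)*(r^2 + r - 2) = (r - 3)*(r - 1)*(r + 2)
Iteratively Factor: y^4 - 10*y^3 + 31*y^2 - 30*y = (y - 5)*(y^3 - 5*y^2 + 6*y) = (y - 5)*(y - 2)*(y^2 - 3*y) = y*(y - 5)*(y - 2)*(y - 3)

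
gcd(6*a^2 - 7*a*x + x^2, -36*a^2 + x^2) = -6*a + x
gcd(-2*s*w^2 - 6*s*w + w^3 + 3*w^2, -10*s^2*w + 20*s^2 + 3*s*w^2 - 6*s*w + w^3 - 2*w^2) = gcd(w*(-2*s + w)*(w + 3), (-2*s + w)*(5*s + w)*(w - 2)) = 2*s - w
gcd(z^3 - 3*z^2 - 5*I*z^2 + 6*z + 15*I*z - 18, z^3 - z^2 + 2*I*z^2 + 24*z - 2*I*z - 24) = 1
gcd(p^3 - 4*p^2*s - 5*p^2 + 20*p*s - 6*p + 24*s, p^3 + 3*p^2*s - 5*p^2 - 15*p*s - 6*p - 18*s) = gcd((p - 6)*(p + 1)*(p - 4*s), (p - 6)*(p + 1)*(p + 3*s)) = p^2 - 5*p - 6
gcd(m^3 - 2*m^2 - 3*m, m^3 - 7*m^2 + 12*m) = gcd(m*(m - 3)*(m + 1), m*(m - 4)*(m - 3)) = m^2 - 3*m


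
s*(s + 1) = s^2 + s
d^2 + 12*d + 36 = (d + 6)^2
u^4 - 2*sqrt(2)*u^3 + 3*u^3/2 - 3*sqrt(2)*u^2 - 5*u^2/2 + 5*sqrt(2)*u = u*(u - 1)*(u + 5/2)*(u - 2*sqrt(2))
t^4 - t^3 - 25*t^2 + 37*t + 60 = (t - 4)*(t - 3)*(t + 1)*(t + 5)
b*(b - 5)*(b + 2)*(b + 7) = b^4 + 4*b^3 - 31*b^2 - 70*b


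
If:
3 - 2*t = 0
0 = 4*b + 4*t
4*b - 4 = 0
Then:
No Solution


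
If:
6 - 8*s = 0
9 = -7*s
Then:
No Solution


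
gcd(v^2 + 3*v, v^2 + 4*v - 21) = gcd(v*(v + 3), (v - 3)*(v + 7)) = 1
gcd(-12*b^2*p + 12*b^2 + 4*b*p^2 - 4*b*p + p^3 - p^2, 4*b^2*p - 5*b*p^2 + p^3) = 1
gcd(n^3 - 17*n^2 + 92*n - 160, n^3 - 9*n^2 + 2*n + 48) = n - 8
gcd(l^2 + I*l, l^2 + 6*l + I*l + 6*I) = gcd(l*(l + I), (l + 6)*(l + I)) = l + I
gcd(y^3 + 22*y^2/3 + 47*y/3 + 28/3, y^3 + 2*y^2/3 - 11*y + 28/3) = y + 4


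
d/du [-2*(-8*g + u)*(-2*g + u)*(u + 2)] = -32*g^2 + 40*g*u + 40*g - 6*u^2 - 8*u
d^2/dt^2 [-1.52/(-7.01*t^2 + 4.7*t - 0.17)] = (-149.385904*t^2 + 100.15888*t + 1.52*(14.02*t - 4.7)*(28.04*t - 9.4) - 3.622768)/(7.01*t^2 - 4.7*t + 0.17)^3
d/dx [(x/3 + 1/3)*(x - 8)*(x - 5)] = x^2 - 8*x + 9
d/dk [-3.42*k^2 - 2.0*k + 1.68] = -6.84*k - 2.0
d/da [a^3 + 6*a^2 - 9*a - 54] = 3*a^2 + 12*a - 9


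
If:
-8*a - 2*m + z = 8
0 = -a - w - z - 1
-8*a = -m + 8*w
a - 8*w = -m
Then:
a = 0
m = -72/17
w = -9/17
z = -8/17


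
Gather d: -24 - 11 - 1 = -36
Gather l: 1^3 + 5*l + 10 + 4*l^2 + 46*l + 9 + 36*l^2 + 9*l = 40*l^2 + 60*l + 20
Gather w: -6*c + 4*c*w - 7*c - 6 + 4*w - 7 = -13*c + w*(4*c + 4) - 13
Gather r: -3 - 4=-7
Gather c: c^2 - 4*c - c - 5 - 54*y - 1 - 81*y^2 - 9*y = c^2 - 5*c - 81*y^2 - 63*y - 6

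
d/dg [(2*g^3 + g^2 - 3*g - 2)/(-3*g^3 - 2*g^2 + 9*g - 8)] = (-g^4 + 18*g^3 - 63*g^2 - 24*g + 42)/(9*g^6 + 12*g^5 - 50*g^4 + 12*g^3 + 113*g^2 - 144*g + 64)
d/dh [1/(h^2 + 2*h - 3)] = 2*(-h - 1)/(h^2 + 2*h - 3)^2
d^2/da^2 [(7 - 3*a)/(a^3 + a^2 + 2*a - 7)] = 2*(-(3*a - 7)*(3*a^2 + 2*a + 2)^2 + (9*a^2 + 6*a + (3*a - 7)*(3*a + 1) + 6)*(a^3 + a^2 + 2*a - 7))/(a^3 + a^2 + 2*a - 7)^3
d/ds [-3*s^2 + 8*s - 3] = 8 - 6*s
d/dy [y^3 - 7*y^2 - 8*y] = 3*y^2 - 14*y - 8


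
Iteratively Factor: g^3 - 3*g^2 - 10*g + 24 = (g + 3)*(g^2 - 6*g + 8) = (g - 2)*(g + 3)*(g - 4)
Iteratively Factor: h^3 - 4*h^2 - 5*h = (h)*(h^2 - 4*h - 5) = h*(h - 5)*(h + 1)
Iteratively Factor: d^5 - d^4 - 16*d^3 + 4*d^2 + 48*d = (d + 3)*(d^4 - 4*d^3 - 4*d^2 + 16*d) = (d - 4)*(d + 3)*(d^3 - 4*d) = d*(d - 4)*(d + 3)*(d^2 - 4) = d*(d - 4)*(d - 2)*(d + 3)*(d + 2)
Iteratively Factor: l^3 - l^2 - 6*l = (l + 2)*(l^2 - 3*l) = l*(l + 2)*(l - 3)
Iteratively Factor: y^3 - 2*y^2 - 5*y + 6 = (y - 1)*(y^2 - y - 6) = (y - 3)*(y - 1)*(y + 2)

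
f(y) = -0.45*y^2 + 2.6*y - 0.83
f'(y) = 2.6 - 0.9*y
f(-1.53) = -5.86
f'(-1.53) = 3.98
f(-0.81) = -3.23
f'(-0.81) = 3.33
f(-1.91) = -7.44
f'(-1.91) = 4.32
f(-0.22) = -1.42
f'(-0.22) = 2.80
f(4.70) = 1.45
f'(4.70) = -1.63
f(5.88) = -1.10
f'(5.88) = -2.69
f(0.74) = 0.85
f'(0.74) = 1.93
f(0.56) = 0.48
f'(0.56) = 2.10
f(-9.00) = -60.68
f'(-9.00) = 10.70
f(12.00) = -34.43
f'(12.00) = -8.20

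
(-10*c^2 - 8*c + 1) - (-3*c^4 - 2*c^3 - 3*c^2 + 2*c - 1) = 3*c^4 + 2*c^3 - 7*c^2 - 10*c + 2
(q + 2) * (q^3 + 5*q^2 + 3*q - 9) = q^4 + 7*q^3 + 13*q^2 - 3*q - 18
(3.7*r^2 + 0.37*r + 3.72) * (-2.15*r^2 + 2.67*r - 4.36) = -7.955*r^4 + 9.0835*r^3 - 23.1421*r^2 + 8.3192*r - 16.2192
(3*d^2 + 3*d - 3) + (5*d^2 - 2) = 8*d^2 + 3*d - 5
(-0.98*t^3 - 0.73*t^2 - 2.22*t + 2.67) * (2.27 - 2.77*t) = 2.7146*t^4 - 0.2025*t^3 + 4.4923*t^2 - 12.4353*t + 6.0609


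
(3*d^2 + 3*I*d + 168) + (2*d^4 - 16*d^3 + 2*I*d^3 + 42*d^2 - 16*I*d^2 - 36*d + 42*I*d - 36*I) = 2*d^4 - 16*d^3 + 2*I*d^3 + 45*d^2 - 16*I*d^2 - 36*d + 45*I*d + 168 - 36*I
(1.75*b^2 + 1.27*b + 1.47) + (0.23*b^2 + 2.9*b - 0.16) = 1.98*b^2 + 4.17*b + 1.31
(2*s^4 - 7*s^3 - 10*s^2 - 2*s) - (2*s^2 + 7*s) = 2*s^4 - 7*s^3 - 12*s^2 - 9*s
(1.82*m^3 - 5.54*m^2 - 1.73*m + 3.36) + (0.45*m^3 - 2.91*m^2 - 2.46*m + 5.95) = 2.27*m^3 - 8.45*m^2 - 4.19*m + 9.31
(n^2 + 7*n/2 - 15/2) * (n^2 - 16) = n^4 + 7*n^3/2 - 47*n^2/2 - 56*n + 120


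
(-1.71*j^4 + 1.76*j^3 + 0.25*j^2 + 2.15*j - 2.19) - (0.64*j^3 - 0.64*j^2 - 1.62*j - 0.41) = -1.71*j^4 + 1.12*j^3 + 0.89*j^2 + 3.77*j - 1.78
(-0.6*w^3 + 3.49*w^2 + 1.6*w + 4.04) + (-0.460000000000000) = -0.6*w^3 + 3.49*w^2 + 1.6*w + 3.58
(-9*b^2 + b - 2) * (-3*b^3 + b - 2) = 27*b^5 - 3*b^4 - 3*b^3 + 19*b^2 - 4*b + 4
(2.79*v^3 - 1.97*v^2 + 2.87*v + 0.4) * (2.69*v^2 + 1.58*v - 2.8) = 7.5051*v^5 - 0.8911*v^4 - 3.2043*v^3 + 11.1266*v^2 - 7.404*v - 1.12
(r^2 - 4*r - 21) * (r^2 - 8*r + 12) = r^4 - 12*r^3 + 23*r^2 + 120*r - 252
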